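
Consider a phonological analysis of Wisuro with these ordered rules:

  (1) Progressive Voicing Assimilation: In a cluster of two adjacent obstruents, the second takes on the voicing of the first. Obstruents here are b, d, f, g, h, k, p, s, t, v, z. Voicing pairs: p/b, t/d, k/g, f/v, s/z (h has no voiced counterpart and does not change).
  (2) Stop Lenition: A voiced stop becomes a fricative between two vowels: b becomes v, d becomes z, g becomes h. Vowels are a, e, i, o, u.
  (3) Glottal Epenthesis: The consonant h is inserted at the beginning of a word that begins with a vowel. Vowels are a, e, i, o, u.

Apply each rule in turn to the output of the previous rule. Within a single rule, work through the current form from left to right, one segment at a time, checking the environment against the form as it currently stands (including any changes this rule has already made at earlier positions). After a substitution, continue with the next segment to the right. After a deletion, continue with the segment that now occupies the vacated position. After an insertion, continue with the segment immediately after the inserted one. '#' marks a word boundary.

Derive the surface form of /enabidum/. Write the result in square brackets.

[henavizum]

(1) Progressive Voicing Assimilation: no change — [enabidum]
(2) Stop Lenition: [enabidum] → [enavizum]
(3) Glottal Epenthesis: [enavizum] → [henavizum]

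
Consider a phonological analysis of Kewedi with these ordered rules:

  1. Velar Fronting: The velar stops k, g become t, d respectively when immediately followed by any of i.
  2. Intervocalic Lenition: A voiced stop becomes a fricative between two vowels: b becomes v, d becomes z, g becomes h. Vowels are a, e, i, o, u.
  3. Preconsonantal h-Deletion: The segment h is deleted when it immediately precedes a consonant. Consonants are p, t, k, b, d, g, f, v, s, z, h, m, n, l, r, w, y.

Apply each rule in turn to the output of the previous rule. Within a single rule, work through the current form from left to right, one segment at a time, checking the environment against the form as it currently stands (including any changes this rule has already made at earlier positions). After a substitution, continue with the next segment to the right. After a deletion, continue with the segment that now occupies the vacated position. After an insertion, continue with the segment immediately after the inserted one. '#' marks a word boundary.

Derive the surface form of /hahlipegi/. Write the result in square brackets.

1 Velar Fronting: [hahlipegi] → [hahlipedi]
2 Intervocalic Lenition: [hahlipedi] → [hahlipezi]
3 Preconsonantal h-Deletion: [hahlipezi] → [halipezi]

[halipezi]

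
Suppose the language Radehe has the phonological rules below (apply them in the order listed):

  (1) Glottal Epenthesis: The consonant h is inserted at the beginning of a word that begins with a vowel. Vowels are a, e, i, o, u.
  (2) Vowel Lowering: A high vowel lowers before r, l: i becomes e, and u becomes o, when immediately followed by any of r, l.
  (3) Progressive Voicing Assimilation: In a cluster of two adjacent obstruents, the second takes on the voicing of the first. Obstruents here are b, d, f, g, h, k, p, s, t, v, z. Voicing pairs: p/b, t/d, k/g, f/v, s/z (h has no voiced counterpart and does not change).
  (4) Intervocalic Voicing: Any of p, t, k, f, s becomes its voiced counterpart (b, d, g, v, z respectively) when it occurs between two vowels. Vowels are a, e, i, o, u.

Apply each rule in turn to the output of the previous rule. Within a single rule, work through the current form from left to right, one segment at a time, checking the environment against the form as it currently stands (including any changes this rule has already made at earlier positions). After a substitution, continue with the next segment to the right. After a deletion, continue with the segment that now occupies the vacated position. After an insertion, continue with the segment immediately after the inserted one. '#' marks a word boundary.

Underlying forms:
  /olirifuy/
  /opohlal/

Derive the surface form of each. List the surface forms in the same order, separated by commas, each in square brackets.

[holerivuy], [hobohlal]

/olirifuy/:
  (1) Glottal Epenthesis: [olirifuy] → [holirifuy]
  (2) Vowel Lowering: [holirifuy] → [holerifuy]
  (3) Progressive Voicing Assimilation: no change — [holerifuy]
  (4) Intervocalic Voicing: [holerifuy] → [holerivuy]
/opohlal/:
  (1) Glottal Epenthesis: [opohlal] → [hopohlal]
  (2) Vowel Lowering: no change — [hopohlal]
  (3) Progressive Voicing Assimilation: no change — [hopohlal]
  (4) Intervocalic Voicing: [hopohlal] → [hobohlal]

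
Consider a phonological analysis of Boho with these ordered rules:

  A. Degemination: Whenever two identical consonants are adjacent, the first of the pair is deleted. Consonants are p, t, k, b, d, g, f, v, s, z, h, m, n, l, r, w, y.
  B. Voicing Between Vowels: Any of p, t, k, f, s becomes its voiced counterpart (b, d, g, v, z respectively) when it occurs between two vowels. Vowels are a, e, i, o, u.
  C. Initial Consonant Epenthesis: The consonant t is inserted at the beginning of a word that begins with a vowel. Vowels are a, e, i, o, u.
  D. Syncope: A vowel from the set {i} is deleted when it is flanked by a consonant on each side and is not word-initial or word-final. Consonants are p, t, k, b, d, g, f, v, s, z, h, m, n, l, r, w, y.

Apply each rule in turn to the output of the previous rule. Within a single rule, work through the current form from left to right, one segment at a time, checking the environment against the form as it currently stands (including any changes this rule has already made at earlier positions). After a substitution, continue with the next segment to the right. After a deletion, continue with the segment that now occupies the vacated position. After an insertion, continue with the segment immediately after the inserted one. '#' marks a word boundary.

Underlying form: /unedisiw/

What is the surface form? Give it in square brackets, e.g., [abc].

A Degemination: no change — [unedisiw]
B Voicing Between Vowels: [unedisiw] → [unediziw]
C Initial Consonant Epenthesis: [unediziw] → [tunediziw]
D Syncope: [tunediziw] → [tunedzw]

[tunedzw]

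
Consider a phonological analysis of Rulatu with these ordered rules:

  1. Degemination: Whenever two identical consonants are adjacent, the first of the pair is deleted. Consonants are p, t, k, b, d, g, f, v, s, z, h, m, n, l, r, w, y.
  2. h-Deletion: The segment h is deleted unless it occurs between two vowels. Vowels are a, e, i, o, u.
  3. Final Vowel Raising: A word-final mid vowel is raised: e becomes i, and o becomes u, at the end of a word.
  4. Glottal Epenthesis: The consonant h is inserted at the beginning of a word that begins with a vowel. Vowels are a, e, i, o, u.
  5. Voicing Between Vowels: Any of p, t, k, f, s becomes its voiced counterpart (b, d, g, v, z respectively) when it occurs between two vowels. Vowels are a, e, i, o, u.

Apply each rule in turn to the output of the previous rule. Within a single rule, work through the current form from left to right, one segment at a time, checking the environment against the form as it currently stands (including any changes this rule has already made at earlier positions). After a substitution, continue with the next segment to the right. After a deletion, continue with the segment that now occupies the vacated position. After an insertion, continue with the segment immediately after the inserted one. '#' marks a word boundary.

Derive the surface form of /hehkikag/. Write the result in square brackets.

[hegigag]

1 Degemination: no change — [hehkikag]
2 h-Deletion: [hehkikag] → [ekikag]
3 Final Vowel Raising: no change — [ekikag]
4 Glottal Epenthesis: [ekikag] → [hekikag]
5 Voicing Between Vowels: [hekikag] → [hegigag]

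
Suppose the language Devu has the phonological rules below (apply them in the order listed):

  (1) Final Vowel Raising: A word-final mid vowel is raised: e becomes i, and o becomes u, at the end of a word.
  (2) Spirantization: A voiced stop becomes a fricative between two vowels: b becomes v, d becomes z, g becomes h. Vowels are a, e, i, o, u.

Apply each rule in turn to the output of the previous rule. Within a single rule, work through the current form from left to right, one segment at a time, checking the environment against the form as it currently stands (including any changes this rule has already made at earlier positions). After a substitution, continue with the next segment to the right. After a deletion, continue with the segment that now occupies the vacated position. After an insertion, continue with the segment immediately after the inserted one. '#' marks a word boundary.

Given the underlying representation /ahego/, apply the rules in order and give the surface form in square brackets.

(1) Final Vowel Raising: [ahego] → [ahegu]
(2) Spirantization: [ahegu] → [ahehu]

[ahehu]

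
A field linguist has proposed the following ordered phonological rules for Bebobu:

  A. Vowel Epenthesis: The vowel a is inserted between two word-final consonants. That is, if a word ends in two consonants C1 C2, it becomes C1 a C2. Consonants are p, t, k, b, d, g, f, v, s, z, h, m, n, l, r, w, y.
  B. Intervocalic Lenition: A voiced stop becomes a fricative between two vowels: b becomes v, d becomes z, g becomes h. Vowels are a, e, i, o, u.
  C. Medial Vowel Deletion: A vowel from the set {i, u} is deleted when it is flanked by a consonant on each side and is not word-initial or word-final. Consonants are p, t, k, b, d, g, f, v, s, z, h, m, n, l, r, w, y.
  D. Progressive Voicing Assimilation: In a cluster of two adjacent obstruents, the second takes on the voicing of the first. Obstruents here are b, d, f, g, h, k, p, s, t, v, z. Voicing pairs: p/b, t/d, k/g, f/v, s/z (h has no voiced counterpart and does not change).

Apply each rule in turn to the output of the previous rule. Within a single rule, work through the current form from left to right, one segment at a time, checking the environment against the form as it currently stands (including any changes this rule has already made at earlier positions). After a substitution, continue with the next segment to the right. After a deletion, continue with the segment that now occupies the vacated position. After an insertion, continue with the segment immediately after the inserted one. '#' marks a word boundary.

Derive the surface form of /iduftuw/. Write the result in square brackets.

[izvdw]

A Vowel Epenthesis: no change — [iduftuw]
B Intervocalic Lenition: [iduftuw] → [izuftuw]
C Medial Vowel Deletion: [izuftuw] → [izftw]
D Progressive Voicing Assimilation: [izftw] → [izvdw]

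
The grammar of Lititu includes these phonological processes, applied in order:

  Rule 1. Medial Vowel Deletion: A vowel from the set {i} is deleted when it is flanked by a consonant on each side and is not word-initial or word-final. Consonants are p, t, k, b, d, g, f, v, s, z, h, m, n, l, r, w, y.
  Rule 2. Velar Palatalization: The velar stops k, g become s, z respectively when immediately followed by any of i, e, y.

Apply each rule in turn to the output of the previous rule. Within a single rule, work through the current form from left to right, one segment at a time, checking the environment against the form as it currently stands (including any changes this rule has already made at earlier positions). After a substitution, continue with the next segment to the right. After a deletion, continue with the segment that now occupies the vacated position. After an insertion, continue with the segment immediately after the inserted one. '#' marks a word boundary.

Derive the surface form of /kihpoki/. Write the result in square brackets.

Rule 1 Medial Vowel Deletion: [kihpoki] → [khpoki]
Rule 2 Velar Palatalization: [khpoki] → [khposi]

[khposi]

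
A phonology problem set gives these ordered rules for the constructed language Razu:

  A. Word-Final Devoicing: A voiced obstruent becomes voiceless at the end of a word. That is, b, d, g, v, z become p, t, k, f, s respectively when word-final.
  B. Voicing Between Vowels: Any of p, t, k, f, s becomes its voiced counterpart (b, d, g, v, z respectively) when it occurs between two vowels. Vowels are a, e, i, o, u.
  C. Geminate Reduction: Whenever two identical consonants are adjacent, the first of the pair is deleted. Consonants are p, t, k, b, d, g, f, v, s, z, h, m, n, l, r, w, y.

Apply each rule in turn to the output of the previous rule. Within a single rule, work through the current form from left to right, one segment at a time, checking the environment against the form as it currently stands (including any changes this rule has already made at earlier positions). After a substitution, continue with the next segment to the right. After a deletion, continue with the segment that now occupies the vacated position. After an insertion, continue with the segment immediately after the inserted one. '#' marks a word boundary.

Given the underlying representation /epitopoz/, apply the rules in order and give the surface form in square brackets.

A Word-Final Devoicing: [epitopoz] → [epitopos]
B Voicing Between Vowels: [epitopos] → [ebidobos]
C Geminate Reduction: no change — [ebidobos]

[ebidobos]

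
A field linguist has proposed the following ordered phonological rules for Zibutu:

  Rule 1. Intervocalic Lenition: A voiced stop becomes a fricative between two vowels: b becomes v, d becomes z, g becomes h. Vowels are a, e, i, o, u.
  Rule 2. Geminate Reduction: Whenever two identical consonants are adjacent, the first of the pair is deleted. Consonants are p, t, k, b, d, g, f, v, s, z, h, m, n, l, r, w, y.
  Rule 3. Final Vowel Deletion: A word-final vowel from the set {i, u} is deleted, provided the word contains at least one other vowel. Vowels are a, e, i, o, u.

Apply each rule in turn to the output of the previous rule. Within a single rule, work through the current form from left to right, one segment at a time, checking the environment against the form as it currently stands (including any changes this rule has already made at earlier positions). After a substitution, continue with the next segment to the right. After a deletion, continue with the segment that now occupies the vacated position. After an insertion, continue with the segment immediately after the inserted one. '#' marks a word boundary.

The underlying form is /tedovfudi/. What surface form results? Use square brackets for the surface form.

[tezovfuz]

Rule 1 Intervocalic Lenition: [tedovfudi] → [tezovfuzi]
Rule 2 Geminate Reduction: no change — [tezovfuzi]
Rule 3 Final Vowel Deletion: [tezovfuzi] → [tezovfuz]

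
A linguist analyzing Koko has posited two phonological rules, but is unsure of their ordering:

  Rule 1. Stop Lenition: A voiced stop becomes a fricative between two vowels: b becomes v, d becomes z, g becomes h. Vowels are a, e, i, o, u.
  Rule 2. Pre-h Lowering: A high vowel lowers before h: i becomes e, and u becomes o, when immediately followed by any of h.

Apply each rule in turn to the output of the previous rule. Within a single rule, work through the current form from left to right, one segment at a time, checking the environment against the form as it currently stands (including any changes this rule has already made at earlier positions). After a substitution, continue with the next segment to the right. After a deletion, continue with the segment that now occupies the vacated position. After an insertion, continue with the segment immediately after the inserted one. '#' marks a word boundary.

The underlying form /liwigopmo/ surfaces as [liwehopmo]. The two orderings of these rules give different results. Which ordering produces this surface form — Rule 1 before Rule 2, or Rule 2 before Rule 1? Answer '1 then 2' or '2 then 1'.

Order 1 then 2:
  1 Stop Lenition: [liwigopmo] → [liwihopmo]
  2 Pre-h Lowering: [liwihopmo] → [liwehopmo]
  result: [liwehopmo]
Order 2 then 1:
  2 Pre-h Lowering: no change — [liwigopmo]
  1 Stop Lenition: [liwigopmo] → [liwihopmo]
  result: [liwihopmo]

1 then 2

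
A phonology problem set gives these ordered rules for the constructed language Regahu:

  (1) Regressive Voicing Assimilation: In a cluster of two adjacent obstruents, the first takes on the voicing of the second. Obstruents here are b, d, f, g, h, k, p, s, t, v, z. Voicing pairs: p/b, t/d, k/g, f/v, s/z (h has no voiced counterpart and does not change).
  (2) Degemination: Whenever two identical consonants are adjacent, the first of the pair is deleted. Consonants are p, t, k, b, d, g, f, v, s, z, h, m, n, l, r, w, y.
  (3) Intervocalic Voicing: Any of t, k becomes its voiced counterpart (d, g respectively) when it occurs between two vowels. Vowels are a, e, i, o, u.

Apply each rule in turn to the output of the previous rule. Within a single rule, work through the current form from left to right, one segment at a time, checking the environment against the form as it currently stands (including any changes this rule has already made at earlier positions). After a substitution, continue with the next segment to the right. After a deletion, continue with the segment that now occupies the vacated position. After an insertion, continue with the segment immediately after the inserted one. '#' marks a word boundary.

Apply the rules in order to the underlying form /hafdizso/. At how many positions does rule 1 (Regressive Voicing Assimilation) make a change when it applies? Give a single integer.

2

(1) Regressive Voicing Assimilation: [hafdizso] → [havdisso]
(2) Degemination: [havdisso] → [havdiso]
(3) Intervocalic Voicing: no change — [havdiso]
Rule 1 changed 2 position(s).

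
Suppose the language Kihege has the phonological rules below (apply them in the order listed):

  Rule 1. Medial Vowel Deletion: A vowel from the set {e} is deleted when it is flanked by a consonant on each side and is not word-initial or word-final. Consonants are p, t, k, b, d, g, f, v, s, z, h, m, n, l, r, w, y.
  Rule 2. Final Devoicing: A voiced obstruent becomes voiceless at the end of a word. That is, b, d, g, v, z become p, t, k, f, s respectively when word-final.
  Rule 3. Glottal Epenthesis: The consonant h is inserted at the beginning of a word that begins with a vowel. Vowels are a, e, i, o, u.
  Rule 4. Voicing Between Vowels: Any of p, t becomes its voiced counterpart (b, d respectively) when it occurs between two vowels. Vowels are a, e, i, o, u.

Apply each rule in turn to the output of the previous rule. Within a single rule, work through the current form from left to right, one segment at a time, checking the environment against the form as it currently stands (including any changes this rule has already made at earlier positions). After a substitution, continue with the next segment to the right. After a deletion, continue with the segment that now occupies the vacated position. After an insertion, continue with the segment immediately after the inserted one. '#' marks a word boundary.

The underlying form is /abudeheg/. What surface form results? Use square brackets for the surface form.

Rule 1 Medial Vowel Deletion: [abudeheg] → [abudhg]
Rule 2 Final Devoicing: [abudhg] → [abudhk]
Rule 3 Glottal Epenthesis: [abudhk] → [habudhk]
Rule 4 Voicing Between Vowels: no change — [habudhk]

[habudhk]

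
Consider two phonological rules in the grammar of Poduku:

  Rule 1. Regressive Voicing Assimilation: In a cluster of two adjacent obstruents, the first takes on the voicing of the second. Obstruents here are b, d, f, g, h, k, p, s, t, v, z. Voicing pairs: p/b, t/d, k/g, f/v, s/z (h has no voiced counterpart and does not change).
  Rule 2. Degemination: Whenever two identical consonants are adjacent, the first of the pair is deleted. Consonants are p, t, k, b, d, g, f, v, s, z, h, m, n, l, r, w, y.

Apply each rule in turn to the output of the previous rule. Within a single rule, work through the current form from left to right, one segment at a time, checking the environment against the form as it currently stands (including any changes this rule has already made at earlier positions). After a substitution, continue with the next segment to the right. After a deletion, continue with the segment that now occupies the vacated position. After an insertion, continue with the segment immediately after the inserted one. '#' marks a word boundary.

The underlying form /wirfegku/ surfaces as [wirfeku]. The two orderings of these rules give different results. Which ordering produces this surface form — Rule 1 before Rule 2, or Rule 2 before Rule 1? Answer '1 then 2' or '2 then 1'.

Order 1 then 2:
  1 Regressive Voicing Assimilation: [wirfegku] → [wirfekku]
  2 Degemination: [wirfekku] → [wirfeku]
  result: [wirfeku]
Order 2 then 1:
  2 Degemination: no change — [wirfegku]
  1 Regressive Voicing Assimilation: [wirfegku] → [wirfekku]
  result: [wirfekku]

1 then 2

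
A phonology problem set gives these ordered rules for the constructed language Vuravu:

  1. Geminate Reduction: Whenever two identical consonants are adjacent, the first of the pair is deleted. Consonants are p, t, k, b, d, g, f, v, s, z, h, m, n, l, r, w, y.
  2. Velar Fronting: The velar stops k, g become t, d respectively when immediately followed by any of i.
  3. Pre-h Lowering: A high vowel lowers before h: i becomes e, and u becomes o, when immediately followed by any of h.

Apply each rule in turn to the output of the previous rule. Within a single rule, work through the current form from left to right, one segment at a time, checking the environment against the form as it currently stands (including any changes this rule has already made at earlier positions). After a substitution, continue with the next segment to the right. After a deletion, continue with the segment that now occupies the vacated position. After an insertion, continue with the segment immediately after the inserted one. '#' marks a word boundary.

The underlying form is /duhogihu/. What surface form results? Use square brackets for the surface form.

1 Geminate Reduction: no change — [duhogihu]
2 Velar Fronting: [duhogihu] → [duhodihu]
3 Pre-h Lowering: [duhodihu] → [dohodehu]

[dohodehu]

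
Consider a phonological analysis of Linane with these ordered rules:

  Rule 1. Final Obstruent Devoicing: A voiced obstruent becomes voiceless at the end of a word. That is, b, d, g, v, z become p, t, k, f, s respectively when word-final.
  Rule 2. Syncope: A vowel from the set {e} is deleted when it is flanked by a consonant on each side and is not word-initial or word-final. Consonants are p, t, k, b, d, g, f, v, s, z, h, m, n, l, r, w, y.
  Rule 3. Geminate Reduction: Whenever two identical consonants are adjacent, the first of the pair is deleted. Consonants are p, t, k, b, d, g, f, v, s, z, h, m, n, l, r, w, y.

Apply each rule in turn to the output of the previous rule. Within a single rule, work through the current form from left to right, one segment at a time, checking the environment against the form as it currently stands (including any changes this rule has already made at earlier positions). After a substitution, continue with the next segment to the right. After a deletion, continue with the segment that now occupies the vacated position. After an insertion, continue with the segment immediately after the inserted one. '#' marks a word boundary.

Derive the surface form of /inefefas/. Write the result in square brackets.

Rule 1 Final Obstruent Devoicing: no change — [inefefas]
Rule 2 Syncope: [inefefas] → [inffas]
Rule 3 Geminate Reduction: [inffas] → [infas]

[infas]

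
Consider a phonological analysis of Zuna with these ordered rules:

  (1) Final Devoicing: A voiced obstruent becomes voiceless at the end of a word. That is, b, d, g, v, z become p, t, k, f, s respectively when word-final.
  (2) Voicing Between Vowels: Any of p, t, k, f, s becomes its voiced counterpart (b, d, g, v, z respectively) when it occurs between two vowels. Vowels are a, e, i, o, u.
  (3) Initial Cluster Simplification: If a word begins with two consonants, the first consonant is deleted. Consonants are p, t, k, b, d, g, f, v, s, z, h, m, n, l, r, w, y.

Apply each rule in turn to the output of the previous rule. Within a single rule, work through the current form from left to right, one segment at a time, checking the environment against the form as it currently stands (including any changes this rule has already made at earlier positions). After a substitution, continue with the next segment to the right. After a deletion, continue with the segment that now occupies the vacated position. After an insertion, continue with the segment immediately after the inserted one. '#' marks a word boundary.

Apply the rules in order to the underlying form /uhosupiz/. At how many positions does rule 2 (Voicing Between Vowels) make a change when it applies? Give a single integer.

2

(1) Final Devoicing: [uhosupiz] → [uhosupis]
(2) Voicing Between Vowels: [uhosupis] → [uhozubis]
(3) Initial Cluster Simplification: no change — [uhozubis]
Rule 2 changed 2 position(s).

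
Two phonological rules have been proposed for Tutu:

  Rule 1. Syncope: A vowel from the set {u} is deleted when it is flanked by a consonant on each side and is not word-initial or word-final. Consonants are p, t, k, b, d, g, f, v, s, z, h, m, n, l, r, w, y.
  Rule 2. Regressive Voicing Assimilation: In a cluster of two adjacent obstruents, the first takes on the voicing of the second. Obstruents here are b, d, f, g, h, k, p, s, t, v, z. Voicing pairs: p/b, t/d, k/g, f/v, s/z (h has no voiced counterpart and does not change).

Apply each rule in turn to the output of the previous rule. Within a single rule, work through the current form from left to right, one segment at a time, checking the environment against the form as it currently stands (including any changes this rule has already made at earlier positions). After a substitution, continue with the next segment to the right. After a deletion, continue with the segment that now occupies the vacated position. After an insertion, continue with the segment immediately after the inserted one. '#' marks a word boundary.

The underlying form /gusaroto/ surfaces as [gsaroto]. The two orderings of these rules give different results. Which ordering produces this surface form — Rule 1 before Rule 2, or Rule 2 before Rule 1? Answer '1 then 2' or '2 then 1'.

Order 1 then 2:
  1 Syncope: [gusaroto] → [gsaroto]
  2 Regressive Voicing Assimilation: [gsaroto] → [ksaroto]
  result: [ksaroto]
Order 2 then 1:
  2 Regressive Voicing Assimilation: no change — [gusaroto]
  1 Syncope: [gusaroto] → [gsaroto]
  result: [gsaroto]

2 then 1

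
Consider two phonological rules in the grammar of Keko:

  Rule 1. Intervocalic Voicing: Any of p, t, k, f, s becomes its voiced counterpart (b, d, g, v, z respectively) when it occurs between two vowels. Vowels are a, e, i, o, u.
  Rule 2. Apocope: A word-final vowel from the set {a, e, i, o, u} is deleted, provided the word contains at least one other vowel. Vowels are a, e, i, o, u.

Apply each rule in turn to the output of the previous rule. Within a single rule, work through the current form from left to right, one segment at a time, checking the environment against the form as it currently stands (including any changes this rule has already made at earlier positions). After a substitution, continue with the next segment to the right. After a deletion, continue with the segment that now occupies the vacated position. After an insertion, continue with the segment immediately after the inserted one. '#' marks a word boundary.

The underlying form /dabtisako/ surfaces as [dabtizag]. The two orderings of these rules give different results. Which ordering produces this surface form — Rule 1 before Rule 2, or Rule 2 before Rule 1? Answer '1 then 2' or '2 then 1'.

1 then 2

Order 1 then 2:
  1 Intervocalic Voicing: [dabtisako] → [dabtizago]
  2 Apocope: [dabtizago] → [dabtizag]
  result: [dabtizag]
Order 2 then 1:
  2 Apocope: [dabtisako] → [dabtisak]
  1 Intervocalic Voicing: [dabtisak] → [dabtizak]
  result: [dabtizak]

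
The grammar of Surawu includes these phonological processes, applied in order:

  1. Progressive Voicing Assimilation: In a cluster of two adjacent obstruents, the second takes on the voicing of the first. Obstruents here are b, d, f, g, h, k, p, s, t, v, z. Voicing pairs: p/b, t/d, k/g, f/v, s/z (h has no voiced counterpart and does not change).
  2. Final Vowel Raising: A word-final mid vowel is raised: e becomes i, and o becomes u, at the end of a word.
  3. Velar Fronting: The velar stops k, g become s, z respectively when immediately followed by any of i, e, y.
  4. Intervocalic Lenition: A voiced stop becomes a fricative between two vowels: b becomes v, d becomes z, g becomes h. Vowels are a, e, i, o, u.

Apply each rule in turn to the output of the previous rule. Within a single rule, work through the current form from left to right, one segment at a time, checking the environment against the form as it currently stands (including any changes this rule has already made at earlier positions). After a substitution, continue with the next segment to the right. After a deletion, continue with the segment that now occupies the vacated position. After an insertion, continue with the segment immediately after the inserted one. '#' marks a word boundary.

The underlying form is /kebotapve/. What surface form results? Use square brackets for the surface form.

[sevotapfi]

1 Progressive Voicing Assimilation: [kebotapve] → [kebotapfe]
2 Final Vowel Raising: [kebotapfe] → [kebotapfi]
3 Velar Fronting: [kebotapfi] → [sebotapfi]
4 Intervocalic Lenition: [sebotapfi] → [sevotapfi]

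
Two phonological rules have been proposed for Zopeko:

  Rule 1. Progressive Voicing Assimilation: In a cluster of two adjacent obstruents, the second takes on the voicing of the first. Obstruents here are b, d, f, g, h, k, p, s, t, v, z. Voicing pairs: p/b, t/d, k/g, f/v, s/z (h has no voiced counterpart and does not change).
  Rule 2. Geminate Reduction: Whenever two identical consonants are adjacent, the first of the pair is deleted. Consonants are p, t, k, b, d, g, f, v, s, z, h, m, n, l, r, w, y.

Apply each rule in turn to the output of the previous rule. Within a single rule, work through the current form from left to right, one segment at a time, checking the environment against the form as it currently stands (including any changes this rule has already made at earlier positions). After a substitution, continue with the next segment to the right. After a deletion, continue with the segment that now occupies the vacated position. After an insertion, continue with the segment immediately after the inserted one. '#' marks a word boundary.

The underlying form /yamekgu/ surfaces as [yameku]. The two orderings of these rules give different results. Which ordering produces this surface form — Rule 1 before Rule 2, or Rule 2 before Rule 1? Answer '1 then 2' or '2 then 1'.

1 then 2

Order 1 then 2:
  1 Progressive Voicing Assimilation: [yamekgu] → [yamekku]
  2 Geminate Reduction: [yamekku] → [yameku]
  result: [yameku]
Order 2 then 1:
  2 Geminate Reduction: no change — [yamekgu]
  1 Progressive Voicing Assimilation: [yamekgu] → [yamekku]
  result: [yamekku]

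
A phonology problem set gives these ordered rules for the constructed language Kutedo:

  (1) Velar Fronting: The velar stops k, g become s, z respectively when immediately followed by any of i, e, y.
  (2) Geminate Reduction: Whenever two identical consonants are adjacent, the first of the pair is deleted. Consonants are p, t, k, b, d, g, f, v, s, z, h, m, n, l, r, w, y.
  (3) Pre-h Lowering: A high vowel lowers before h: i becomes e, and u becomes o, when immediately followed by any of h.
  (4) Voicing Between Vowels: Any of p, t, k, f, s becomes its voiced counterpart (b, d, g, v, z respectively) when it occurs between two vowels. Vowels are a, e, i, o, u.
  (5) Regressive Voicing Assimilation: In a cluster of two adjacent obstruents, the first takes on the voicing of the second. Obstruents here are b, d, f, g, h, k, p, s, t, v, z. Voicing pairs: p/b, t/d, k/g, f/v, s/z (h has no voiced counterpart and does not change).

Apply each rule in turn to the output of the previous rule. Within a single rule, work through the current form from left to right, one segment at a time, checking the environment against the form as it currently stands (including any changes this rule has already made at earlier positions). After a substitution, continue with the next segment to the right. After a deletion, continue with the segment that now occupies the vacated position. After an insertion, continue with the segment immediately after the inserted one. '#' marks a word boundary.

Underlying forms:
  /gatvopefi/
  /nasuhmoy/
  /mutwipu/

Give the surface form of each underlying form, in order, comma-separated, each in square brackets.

[gadvobevi], [nazohmoy], [mutwibu]

/gatvopefi/:
  (1) Velar Fronting: no change — [gatvopefi]
  (2) Geminate Reduction: no change — [gatvopefi]
  (3) Pre-h Lowering: no change — [gatvopefi]
  (4) Voicing Between Vowels: [gatvopefi] → [gatvobevi]
  (5) Regressive Voicing Assimilation: [gatvobevi] → [gadvobevi]
/nasuhmoy/:
  (1) Velar Fronting: no change — [nasuhmoy]
  (2) Geminate Reduction: no change — [nasuhmoy]
  (3) Pre-h Lowering: [nasuhmoy] → [nasohmoy]
  (4) Voicing Between Vowels: [nasohmoy] → [nazohmoy]
  (5) Regressive Voicing Assimilation: no change — [nazohmoy]
/mutwipu/:
  (1) Velar Fronting: no change — [mutwipu]
  (2) Geminate Reduction: no change — [mutwipu]
  (3) Pre-h Lowering: no change — [mutwipu]
  (4) Voicing Between Vowels: [mutwipu] → [mutwibu]
  (5) Regressive Voicing Assimilation: no change — [mutwibu]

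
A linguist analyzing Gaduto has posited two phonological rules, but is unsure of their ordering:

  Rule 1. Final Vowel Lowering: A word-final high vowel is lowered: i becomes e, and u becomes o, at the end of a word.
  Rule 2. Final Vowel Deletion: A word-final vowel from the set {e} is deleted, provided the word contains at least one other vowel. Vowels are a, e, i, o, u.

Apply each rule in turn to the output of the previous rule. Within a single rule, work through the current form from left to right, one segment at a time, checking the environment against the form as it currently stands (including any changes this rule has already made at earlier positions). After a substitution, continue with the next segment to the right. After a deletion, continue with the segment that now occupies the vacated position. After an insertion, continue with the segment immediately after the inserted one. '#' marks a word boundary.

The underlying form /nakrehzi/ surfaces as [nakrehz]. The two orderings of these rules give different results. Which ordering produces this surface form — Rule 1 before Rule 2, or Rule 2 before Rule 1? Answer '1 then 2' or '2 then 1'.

Order 1 then 2:
  1 Final Vowel Lowering: [nakrehzi] → [nakrehze]
  2 Final Vowel Deletion: [nakrehze] → [nakrehz]
  result: [nakrehz]
Order 2 then 1:
  2 Final Vowel Deletion: no change — [nakrehzi]
  1 Final Vowel Lowering: [nakrehzi] → [nakrehze]
  result: [nakrehze]

1 then 2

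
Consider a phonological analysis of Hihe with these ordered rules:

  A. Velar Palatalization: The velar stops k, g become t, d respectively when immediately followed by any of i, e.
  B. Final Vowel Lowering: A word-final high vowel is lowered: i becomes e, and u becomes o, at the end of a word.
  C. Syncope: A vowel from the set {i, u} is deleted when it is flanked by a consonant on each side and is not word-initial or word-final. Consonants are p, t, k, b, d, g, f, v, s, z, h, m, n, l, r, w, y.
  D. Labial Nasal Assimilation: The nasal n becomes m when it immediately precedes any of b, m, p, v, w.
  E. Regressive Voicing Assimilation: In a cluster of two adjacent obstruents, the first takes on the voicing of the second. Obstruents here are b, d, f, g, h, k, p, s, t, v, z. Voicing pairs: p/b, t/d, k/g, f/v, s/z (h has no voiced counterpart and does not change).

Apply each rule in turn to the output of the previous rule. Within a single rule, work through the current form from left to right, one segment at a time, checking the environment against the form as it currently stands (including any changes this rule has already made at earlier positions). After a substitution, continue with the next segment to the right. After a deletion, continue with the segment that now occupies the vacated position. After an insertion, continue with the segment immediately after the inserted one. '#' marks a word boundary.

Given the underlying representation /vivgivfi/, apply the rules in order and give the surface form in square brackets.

[vvdffe]

A Velar Palatalization: [vivgivfi] → [vivdivfi]
B Final Vowel Lowering: [vivdivfi] → [vivdivfe]
C Syncope: [vivdivfe] → [vvdvfe]
D Labial Nasal Assimilation: no change — [vvdvfe]
E Regressive Voicing Assimilation: [vvdvfe] → [vvdffe]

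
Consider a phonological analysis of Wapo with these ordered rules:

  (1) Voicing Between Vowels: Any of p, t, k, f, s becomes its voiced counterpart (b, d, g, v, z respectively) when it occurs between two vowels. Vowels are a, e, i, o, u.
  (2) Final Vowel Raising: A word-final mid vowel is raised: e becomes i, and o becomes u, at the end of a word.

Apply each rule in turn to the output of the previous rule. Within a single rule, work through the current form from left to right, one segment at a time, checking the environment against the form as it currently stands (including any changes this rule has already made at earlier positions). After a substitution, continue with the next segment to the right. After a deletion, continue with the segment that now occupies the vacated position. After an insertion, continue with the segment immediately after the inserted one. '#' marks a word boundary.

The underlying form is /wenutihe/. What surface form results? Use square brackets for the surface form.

(1) Voicing Between Vowels: [wenutihe] → [wenudihe]
(2) Final Vowel Raising: [wenudihe] → [wenudihi]

[wenudihi]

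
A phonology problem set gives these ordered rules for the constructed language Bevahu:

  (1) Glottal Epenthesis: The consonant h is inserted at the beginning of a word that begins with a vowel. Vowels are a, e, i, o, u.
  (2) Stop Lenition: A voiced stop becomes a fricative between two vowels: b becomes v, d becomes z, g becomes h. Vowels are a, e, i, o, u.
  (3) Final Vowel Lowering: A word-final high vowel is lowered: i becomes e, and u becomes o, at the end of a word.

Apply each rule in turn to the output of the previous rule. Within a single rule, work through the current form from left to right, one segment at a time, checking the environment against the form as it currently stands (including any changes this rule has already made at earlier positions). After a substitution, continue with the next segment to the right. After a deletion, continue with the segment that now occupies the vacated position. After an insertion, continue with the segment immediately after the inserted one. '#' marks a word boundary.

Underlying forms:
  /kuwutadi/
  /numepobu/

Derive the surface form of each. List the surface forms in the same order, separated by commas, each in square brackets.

[kuwutaze], [numepovo]

/kuwutadi/:
  (1) Glottal Epenthesis: no change — [kuwutadi]
  (2) Stop Lenition: [kuwutadi] → [kuwutazi]
  (3) Final Vowel Lowering: [kuwutazi] → [kuwutaze]
/numepobu/:
  (1) Glottal Epenthesis: no change — [numepobu]
  (2) Stop Lenition: [numepobu] → [numepovu]
  (3) Final Vowel Lowering: [numepovu] → [numepovo]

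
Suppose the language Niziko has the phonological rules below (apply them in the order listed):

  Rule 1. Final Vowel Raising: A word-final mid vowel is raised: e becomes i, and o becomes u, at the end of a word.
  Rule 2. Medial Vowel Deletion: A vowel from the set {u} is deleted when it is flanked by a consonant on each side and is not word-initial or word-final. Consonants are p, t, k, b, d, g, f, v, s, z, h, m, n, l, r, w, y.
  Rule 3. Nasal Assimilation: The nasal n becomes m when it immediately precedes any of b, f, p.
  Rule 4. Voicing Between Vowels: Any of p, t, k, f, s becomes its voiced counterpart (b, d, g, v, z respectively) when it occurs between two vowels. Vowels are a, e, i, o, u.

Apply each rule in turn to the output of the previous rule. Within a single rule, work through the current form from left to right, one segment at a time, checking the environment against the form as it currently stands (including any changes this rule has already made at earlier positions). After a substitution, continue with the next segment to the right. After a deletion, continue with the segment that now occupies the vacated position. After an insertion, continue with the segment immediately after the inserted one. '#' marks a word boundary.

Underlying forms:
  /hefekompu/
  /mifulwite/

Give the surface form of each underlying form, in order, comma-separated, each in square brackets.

/hefekompu/:
  Rule 1 Final Vowel Raising: no change — [hefekompu]
  Rule 2 Medial Vowel Deletion: no change — [hefekompu]
  Rule 3 Nasal Assimilation: no change — [hefekompu]
  Rule 4 Voicing Between Vowels: [hefekompu] → [hevegompu]
/mifulwite/:
  Rule 1 Final Vowel Raising: [mifulwite] → [mifulwiti]
  Rule 2 Medial Vowel Deletion: [mifulwiti] → [miflwiti]
  Rule 3 Nasal Assimilation: no change — [miflwiti]
  Rule 4 Voicing Between Vowels: [miflwiti] → [miflwidi]

[hevegompu], [miflwidi]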